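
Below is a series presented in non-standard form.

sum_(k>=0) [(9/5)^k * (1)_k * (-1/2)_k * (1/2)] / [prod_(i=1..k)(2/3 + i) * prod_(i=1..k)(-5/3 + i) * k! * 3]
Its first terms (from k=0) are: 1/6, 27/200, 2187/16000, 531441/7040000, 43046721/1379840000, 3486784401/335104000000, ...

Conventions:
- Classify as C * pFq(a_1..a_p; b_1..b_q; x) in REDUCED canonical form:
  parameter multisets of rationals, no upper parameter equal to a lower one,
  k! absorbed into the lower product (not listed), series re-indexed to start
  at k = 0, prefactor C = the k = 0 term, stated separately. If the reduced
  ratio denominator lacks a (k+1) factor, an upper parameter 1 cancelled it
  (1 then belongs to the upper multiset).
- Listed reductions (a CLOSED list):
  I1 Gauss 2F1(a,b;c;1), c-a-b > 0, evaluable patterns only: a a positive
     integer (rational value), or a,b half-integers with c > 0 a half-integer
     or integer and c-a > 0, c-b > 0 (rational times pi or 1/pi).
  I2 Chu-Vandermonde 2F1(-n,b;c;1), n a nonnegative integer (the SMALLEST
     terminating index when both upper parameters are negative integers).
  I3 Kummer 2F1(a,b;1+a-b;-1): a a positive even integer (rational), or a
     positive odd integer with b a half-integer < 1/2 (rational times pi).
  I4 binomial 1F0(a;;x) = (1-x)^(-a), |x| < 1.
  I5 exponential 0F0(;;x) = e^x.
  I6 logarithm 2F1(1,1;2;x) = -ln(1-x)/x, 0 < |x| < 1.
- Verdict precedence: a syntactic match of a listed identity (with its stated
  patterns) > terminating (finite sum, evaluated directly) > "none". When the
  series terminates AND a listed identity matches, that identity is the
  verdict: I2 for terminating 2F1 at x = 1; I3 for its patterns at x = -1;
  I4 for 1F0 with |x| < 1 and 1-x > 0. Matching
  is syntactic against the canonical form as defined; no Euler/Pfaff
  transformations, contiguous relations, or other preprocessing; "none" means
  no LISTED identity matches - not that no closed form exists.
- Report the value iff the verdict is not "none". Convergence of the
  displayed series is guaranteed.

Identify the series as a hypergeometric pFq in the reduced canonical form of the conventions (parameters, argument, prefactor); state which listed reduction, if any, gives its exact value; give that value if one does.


At argument 9/5: a 2F2 with upper {-1/2, 1}, lower {-2/3, 5/3}, scaled by C = 1/6. Verdict: none - this 2F2 at x = 9/5 matches no listed pattern, and upper {-1/2, 1} holds no stopper.

Key step: from the first term 1/6: the lower running product (C = 1/6, x = 9/5) is a rising factorial.
Consecutive-term ratio: r(k) = (9/5) * (k-1/2) (k+1) / [(k-2/3) (k+5/3) (k+1)] - rational in k, leading ratio (9/5); with t_0 = 1/6, classification follows.


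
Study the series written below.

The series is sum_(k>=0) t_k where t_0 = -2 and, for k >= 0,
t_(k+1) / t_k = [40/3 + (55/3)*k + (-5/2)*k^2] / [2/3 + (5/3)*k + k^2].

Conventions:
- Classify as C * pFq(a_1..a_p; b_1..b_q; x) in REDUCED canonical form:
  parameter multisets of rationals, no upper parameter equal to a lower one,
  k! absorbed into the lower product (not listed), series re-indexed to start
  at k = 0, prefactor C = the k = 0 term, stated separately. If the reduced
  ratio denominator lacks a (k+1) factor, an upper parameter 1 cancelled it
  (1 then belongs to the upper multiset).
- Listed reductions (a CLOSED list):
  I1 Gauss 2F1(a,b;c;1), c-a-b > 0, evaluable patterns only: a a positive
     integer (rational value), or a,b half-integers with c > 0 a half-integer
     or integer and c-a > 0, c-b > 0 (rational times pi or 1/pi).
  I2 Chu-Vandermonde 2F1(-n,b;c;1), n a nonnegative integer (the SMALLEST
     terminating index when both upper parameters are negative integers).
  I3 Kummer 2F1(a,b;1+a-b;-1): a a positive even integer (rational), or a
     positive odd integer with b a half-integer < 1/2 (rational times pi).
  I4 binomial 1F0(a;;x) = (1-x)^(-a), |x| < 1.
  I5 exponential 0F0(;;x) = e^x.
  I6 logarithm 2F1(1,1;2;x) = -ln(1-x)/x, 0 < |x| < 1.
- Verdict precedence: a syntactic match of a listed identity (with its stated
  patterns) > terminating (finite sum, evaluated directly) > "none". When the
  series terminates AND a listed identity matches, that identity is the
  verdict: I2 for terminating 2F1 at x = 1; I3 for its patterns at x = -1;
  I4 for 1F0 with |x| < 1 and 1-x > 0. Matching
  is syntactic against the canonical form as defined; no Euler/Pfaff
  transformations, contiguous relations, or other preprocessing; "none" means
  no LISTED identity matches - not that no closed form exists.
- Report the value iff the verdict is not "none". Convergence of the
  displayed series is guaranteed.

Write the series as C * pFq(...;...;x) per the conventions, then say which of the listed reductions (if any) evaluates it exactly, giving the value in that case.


At argument -5/2: a 1F0 with upper {-8}, lower {-}, scaled by C = -2. Verdict: terminating - upper -8 stops the sum at k = 8; the 9 terms are added exactly. Hence: -5764801/128.

First insight: t_0 = -2 here, and factor the ratio over Q (prefactor -2): negated roots = parameters.
Consecutive-term ratio: r(k) = (-5/2) * (k-8) / [(k+1)] - rational in k, leading ratio (-5/2); with t_0 = -2, classification follows.


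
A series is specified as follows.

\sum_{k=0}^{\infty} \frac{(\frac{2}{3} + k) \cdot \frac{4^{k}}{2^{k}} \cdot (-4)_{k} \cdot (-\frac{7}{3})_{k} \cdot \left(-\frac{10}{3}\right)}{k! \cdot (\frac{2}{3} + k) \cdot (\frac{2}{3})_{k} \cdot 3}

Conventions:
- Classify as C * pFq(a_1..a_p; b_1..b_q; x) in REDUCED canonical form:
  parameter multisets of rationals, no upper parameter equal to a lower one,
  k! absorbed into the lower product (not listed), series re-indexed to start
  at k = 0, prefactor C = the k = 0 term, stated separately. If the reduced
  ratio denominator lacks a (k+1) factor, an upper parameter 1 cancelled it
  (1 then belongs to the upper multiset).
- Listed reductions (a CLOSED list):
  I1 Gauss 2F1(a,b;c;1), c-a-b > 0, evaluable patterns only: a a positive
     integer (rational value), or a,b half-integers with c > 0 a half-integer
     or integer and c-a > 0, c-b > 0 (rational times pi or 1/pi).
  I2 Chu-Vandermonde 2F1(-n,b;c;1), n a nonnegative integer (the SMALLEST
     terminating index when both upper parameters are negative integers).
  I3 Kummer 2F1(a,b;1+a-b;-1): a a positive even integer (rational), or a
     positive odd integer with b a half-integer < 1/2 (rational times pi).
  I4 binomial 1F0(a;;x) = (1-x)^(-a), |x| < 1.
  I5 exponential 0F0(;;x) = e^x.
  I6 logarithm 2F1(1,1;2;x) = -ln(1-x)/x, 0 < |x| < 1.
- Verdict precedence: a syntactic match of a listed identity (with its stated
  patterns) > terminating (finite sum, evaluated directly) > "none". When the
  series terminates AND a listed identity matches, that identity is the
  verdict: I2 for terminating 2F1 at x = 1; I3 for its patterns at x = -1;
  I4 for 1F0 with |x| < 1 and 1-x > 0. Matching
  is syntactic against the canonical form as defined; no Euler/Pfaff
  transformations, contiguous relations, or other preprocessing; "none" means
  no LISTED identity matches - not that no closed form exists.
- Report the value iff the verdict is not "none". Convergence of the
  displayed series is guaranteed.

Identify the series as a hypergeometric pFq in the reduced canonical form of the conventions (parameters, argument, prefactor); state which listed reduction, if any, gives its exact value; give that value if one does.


This is -\frac{10}{9} * 2F1(-4, -\frac{7}{3}; \frac{2}{3}; 2) in reduced canonical form. Verdict: terminating - no listed pattern fits, but -4 in the upper list cuts the series at k = 4; direct evaluation. Its exact value is -\frac{11702}{99}.

Structural cue: t_0 = -\frac{10}{9} here, and the two k-th powers (C = -10/9, x = 2) combine into one argument.
Adjacent-term ratio: r(k) = 2 * (k-4) (k-\frac{7}{3}) / [(k+\frac{2}{3}) (k+1)] - rational in k, leading ratio 2; with t_0 = -\frac{10}{9}, classification follows.


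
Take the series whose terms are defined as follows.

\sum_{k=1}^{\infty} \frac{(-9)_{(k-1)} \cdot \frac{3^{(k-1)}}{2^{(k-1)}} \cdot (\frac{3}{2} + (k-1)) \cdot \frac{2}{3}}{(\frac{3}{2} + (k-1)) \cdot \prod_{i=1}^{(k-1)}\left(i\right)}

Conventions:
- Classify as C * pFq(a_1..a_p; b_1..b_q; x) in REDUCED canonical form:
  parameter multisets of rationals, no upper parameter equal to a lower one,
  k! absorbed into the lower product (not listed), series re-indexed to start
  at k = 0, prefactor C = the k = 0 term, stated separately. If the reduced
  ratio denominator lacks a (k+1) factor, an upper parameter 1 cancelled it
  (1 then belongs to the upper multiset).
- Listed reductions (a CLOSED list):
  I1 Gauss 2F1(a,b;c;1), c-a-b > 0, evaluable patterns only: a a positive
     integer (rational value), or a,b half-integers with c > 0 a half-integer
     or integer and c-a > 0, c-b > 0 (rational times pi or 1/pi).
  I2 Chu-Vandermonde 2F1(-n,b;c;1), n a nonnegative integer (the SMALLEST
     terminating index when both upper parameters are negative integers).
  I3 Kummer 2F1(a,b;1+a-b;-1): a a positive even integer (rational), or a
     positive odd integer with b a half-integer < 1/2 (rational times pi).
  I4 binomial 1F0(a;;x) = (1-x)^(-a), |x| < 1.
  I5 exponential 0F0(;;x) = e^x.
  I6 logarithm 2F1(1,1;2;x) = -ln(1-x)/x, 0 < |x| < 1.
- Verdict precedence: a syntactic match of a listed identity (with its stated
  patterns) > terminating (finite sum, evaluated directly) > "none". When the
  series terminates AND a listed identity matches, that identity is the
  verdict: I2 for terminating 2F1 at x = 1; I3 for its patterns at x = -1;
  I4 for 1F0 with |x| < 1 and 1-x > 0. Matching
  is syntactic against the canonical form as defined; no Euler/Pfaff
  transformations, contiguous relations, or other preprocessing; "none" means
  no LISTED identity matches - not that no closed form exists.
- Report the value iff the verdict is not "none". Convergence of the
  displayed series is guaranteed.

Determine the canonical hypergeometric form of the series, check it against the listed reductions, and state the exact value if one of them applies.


With C = \frac{2}{3}: the canonical form is 1F0(-9; -; \frac{3}{2}). Verdict: terminating - upper -9 stops the sum at k = 9; the 10 terms are added exactly. Sum: -\frac{1}{768}.

Key step: from the first term \frac{2}{3}: the product of the first k integers (C = 2/3) is k!.
Consecutive-term ratio: r(k) = \frac{3}{2} * (k-9) / [(k+1)] - rational in k, leading ratio \frac{3}{2}; with t_0 = \frac{2}{3}, classification follows.


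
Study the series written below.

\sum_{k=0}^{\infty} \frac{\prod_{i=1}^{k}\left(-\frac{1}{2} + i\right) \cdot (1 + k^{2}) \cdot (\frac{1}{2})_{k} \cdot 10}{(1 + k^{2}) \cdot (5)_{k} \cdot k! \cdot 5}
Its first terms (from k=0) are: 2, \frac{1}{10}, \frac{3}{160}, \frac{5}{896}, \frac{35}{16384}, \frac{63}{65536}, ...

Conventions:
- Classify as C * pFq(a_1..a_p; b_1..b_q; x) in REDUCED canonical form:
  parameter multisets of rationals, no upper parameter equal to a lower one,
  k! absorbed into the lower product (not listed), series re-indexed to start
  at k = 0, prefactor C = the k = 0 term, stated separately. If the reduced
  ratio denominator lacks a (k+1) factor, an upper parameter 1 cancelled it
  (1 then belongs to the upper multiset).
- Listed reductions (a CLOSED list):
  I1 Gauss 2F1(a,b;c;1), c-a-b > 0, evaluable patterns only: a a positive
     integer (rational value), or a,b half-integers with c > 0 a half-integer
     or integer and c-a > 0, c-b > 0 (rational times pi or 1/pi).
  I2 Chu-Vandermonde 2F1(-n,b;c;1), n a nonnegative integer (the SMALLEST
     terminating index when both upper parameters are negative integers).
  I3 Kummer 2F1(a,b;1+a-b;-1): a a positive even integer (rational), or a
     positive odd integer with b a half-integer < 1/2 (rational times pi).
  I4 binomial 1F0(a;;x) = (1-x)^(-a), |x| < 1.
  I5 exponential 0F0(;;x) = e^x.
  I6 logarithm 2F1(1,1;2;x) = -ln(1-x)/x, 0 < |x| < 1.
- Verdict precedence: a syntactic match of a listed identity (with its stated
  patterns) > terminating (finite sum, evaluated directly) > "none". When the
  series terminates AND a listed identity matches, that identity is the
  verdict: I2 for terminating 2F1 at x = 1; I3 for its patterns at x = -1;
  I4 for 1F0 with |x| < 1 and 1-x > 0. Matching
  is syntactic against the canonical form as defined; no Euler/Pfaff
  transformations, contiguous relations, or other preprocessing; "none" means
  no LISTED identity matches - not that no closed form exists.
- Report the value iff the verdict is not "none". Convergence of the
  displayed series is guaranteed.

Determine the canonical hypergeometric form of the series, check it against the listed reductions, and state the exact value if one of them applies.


At argument 1: a 2F1 with upper {\frac{1}{2}, \frac{1}{2}}, lower {5}, scaled by C = 2. Verdict: Gauss's theorem I1 (half-integer case) applies (x = 1; upper {\frac{1}{2}, \frac{1}{2}} half-integers, c = 5 in the evaluable pattern). Hence: \frac{8192}{1225} / \pi.

First insight: with t_0 = 2, the running product (C = 2, x = 1) telescopes to a rising factorial.
Term ratio: r(k) = 1 * (k+\frac{1}{2}) (k+\frac{1}{2}) / [(k+5) (k+1)] - rational in k, leading ratio 1; with t_0 = 2, classification follows.


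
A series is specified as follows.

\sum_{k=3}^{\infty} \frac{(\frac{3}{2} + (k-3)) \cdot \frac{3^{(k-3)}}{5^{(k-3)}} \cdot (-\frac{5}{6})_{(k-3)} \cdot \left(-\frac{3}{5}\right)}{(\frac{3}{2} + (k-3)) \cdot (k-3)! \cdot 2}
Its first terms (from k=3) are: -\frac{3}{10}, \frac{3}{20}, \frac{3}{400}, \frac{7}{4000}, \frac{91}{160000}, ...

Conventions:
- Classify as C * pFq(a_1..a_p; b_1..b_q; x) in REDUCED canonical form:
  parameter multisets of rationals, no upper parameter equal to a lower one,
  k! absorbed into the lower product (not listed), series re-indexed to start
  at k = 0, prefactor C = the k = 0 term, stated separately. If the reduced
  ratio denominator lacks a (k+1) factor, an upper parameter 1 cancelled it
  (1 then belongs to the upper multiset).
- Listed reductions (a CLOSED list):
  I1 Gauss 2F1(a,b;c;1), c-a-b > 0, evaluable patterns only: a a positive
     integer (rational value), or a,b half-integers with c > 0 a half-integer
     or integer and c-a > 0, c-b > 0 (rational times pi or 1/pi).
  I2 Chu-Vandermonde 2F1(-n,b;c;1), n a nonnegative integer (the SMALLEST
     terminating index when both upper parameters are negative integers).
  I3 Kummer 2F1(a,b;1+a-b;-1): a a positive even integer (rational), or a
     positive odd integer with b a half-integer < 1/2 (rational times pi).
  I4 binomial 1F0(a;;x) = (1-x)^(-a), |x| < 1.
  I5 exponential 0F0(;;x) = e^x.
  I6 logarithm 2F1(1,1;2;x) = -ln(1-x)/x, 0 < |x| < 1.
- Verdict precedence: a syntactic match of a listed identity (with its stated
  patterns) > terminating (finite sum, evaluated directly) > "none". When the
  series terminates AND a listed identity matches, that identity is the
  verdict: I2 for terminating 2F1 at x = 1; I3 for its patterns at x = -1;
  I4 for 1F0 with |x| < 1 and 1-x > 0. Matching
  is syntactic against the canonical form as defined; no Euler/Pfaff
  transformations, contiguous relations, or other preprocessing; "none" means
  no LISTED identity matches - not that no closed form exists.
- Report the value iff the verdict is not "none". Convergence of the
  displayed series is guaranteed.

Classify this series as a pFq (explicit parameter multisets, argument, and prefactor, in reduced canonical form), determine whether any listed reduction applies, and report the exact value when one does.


Canonical form: C = -\frac{3}{10} times 1F0 with upper {-\frac{5}{6}}, lower {-}, x = \frac{3}{5}. Verdict: this is the I4 binomial reduction (the 1F0 binomial series: exponent 5/6, x = \frac{3}{5}). Exact value: \left(-\frac{3}{10}\right) \cdot \left(\frac{2}{5}\right)^{\frac{5}{6}}.

Key observation: from the first term -\frac{3}{10}: the factor k + 3/2 cancels (top and bottom), leaving prefactor -3/10.
Adjacent-term ratio: r(k) = \frac{3}{5} * (k-\frac{5}{6}) / [(k+1)] - rational in k, leading ratio \frac{3}{5}; with t_0 = -\frac{3}{10}, classification follows.


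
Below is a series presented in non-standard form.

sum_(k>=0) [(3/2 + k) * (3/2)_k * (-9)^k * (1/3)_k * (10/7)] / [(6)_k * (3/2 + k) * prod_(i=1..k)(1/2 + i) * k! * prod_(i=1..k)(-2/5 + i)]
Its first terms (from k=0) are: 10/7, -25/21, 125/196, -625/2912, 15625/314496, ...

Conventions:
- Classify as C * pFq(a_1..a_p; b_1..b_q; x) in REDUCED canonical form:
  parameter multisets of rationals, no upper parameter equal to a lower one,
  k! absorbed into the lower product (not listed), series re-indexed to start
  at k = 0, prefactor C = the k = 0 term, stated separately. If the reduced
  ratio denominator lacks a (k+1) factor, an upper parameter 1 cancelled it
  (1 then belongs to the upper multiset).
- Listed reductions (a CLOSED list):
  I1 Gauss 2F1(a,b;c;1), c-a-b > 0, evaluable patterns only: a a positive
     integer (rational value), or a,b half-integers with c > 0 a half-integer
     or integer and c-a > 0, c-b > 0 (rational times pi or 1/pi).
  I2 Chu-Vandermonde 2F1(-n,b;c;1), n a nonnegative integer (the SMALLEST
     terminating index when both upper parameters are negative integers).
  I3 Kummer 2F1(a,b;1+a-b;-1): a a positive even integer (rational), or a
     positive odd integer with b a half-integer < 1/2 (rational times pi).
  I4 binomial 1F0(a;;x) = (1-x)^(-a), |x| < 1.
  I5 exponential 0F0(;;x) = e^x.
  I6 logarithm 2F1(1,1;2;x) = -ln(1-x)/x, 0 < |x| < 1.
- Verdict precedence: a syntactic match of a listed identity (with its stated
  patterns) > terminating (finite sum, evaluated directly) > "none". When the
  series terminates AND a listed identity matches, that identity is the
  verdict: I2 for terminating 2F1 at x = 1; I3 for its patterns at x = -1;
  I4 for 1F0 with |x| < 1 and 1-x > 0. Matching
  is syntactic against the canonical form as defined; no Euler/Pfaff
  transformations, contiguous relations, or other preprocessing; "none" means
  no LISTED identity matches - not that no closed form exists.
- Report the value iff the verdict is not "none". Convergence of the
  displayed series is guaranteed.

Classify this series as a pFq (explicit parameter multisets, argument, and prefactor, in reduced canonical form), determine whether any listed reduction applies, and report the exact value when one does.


This is 10/7 * 1F2(1/3; 3/5, 6; -9) in reduced canonical form. Verdict: none. Every listed pattern misses the 1F2 form at -9, upper {1/3}.

Key step: t_0 = 10/7 here, and striking the common factor k + 3/2 reduces the term (prefactor 10/7).
Term ratio: r(k) = (-9) * (k+1/3) / [(k+3/5) (k+6) (k+1)] - rational in k. x = (-9); t_0 = 10/7; negate the roots.


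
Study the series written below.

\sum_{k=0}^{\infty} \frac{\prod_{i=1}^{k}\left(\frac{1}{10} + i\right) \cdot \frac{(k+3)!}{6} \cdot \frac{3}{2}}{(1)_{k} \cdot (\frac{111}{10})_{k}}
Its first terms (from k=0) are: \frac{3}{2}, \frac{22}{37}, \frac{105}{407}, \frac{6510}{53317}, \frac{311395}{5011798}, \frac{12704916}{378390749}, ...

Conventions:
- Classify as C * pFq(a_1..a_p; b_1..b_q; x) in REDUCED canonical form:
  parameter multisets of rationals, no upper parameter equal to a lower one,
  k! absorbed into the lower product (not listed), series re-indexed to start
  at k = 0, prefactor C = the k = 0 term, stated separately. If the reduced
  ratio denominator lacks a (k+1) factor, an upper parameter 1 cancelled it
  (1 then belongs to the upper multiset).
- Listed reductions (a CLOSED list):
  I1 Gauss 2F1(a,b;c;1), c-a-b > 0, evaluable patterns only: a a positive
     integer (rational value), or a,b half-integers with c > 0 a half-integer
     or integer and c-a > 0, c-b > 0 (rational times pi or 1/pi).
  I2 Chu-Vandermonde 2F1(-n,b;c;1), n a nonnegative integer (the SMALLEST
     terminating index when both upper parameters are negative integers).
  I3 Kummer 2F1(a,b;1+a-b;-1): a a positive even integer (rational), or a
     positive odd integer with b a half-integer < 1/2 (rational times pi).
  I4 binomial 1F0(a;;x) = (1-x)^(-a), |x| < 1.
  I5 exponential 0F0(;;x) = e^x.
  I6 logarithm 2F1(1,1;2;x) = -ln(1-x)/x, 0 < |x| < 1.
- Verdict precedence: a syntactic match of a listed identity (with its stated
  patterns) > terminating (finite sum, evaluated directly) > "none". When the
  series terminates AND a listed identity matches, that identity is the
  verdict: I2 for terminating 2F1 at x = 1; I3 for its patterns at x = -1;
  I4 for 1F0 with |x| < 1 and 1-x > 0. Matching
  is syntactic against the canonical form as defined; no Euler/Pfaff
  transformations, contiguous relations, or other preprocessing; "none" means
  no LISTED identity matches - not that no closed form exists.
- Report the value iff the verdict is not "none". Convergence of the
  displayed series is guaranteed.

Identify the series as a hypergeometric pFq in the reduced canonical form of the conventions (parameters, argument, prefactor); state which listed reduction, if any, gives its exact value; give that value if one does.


Prefactor \frac{3}{2}, argument 1: 2F1 with upper {\frac{11}{10}, 4} over lower {\frac{111}{10}}. Verdict: the Gauss summation I1 applies (x = 1: the Gamma ratio telescopes since c-a-b = 6 > 0 and a = 4 in Z>0). Value: \frac{839007}{320000}.

First insight: from the first term \frac{3}{2}: the running product (C = 3/2) telescopes to a rising factorial.
Adjacent-term ratio: r(k) = 1 * (k+\frac{11}{10}) (k+4) / [(k+\frac{111}{10}) (k+1)] - rational in k. x = 1; t_0 = \frac{3}{2}; negate the roots.


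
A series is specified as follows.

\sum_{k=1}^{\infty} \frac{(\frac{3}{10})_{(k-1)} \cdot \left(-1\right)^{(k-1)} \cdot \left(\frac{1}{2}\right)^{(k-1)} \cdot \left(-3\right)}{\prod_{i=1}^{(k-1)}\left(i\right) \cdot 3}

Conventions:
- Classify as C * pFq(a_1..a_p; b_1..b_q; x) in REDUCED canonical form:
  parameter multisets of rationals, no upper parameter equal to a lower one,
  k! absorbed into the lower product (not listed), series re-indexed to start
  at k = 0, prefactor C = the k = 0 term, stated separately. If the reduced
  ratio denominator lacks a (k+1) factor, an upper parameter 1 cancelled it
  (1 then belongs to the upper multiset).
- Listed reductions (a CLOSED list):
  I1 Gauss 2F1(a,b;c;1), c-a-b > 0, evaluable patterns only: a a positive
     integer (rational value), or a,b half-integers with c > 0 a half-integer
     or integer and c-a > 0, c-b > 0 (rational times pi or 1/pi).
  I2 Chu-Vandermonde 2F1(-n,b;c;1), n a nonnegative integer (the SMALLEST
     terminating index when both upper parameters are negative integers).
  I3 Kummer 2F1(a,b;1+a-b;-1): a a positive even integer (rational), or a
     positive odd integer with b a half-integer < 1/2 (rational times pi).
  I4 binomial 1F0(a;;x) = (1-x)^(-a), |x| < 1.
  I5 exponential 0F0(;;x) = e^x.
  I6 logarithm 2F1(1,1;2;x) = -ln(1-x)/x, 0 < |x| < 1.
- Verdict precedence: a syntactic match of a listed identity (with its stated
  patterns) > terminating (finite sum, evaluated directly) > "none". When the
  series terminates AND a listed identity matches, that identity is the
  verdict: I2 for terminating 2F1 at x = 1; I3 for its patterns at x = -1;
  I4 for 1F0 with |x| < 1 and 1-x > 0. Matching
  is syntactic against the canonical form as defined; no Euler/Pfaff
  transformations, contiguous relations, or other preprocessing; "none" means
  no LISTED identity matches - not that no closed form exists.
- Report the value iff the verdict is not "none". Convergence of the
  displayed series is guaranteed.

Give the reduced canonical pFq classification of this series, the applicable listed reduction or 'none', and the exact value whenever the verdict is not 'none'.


At argument -\frac{1}{2}: a 1F0 with upper {\frac{3}{10}}, lower {-}, scaled by C = -1. Verdict: this is the binomial series (I4) (the 1F0 binomial series: exponent -3/10, x = -\frac{1}{2}). Its exact value is \left(-1\right) \cdot \left(\frac{3}{2}\right)^{-\frac{3}{10}}.

Key step: with t_0 = -1, the (-1)^k factor (C = -1) folds into the argument's sign.
Step ratio: r(k) = -\frac{1}{2} * (k+\frac{3}{10}) / [(k+1)] - rational; roots negated = parameters, x = -\frac{1}{2}, C = -1.


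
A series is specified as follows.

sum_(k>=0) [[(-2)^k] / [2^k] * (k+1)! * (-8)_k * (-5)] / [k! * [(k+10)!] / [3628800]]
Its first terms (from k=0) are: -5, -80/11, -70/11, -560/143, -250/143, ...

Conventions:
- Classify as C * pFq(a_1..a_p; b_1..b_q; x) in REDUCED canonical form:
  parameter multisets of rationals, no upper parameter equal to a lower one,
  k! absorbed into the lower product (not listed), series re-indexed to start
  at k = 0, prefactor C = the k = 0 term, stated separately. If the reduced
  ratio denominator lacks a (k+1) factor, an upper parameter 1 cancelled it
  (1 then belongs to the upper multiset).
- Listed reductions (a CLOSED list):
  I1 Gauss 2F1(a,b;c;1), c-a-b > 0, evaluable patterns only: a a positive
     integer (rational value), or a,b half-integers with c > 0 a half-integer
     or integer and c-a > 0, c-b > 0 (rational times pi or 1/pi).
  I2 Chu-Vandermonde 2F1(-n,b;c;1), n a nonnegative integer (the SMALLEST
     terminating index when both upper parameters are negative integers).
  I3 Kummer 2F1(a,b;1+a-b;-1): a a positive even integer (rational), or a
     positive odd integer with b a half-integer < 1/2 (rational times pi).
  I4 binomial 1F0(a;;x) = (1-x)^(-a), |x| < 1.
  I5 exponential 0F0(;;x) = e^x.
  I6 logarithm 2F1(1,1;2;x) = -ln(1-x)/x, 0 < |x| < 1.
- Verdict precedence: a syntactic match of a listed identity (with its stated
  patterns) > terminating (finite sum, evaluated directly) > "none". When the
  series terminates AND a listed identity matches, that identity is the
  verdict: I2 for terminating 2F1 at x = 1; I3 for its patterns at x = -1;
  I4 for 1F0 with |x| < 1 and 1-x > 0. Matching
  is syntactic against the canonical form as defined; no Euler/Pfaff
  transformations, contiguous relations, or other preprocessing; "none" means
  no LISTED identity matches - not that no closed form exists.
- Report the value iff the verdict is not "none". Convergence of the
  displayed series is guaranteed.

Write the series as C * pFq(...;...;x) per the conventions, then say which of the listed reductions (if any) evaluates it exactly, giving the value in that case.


Key observation: x = (-1) and the factorial ratio (prefactor -5) (k+a-1)!/(a-1)! is a rising factorial (a)_k.
Term ratio: r(k) = (-1) * (k-8) (k+2) / [(k+11) (k+1)] ; factor over Q: parameters, x = (-1), and C = -5.

Prefactor -5, argument -1: 2F1 with upper {-8, 2} over lower {11}. Verdict at x = -1: the Kummer evaluation I3 matches (x = -1; c = 11 equals 1+a-b for upper {-8, 2}: listed pattern). Hence: -25.


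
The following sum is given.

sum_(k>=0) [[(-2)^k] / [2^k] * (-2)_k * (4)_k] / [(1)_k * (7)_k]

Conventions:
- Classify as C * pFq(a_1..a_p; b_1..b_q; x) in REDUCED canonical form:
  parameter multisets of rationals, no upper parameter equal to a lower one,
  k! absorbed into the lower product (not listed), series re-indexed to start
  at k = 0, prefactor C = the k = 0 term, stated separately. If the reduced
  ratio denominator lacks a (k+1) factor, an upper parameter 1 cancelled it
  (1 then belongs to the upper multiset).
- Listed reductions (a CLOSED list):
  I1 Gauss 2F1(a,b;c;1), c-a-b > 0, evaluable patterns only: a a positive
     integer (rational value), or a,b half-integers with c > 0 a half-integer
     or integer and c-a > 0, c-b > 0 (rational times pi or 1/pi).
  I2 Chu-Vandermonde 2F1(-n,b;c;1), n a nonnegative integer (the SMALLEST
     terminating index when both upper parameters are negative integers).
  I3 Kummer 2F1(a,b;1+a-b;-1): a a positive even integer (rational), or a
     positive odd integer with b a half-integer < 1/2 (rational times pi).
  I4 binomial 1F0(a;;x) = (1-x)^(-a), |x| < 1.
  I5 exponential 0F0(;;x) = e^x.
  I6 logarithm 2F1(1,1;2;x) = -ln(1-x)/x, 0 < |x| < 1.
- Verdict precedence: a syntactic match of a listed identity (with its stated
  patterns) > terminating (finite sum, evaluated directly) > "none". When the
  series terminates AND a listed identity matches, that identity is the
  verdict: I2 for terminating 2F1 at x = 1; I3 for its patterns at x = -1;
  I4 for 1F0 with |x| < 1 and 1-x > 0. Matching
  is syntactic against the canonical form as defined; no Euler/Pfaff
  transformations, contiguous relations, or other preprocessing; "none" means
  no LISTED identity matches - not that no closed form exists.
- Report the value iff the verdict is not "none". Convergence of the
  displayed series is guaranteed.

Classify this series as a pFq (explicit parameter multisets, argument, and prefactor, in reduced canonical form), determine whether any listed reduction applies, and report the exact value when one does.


Classification (C = 1): 2F1 with upper {-2, 4}, lower {7}, argument x = -1. Verdict: Kummer's theorem (I3) fires (x = -1; c = 7 equals 1+a-b for upper {-2, 4}: listed pattern). Exact value: 5/2.

Key observation: from the first term 1: (1)_k (C = 1, x = -1) is k! itself.
Adjacent-term ratio: r(k) = (-1) * (k-2) (k+4) / [(k+7) (k+1)] ; factor over Q: parameters, x = (-1), and C = 1.


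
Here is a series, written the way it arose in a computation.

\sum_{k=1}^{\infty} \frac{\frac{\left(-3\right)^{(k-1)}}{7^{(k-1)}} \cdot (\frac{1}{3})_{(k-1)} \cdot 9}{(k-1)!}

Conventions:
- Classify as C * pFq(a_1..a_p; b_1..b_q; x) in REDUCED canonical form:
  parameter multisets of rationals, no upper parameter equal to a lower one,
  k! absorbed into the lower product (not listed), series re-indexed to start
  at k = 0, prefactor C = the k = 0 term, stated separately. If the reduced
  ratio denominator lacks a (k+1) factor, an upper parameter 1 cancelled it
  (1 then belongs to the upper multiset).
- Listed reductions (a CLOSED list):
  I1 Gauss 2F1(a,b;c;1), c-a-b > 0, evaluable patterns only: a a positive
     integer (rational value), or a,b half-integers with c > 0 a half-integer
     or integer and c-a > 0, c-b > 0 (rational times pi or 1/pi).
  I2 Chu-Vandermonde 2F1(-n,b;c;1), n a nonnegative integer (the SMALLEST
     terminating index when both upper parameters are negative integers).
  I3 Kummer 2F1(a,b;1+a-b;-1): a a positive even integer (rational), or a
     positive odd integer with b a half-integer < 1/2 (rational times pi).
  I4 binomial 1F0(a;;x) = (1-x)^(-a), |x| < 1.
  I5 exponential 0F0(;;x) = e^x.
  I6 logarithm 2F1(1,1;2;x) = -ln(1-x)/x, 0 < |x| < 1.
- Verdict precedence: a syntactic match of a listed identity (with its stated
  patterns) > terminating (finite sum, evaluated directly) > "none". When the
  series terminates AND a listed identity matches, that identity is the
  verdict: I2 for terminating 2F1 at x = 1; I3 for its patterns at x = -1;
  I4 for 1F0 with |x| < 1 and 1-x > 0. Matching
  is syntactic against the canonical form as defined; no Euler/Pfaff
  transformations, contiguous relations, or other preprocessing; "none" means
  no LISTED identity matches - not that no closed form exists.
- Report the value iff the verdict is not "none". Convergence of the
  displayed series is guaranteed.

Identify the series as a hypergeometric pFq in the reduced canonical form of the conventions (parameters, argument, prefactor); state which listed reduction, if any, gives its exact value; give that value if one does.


Reduced: x = -\frac{3}{7}, 1F0, upper = {\frac{1}{3}}, lower = {-}, C = 9. Verdict at x = -\frac{3}{7}: the I4 binomial reduction matches (the 1F0 binomial series: exponent -1/3, x = -\frac{3}{7}). Its exact value is 9 \cdot \left(\frac{10}{7}\right)^{-\frac{1}{3}}.

Key step: t_0 = 9 here, and the two geometric factors (C = 9) combine into one argument.
Adjacent-term ratio: r(k) = -\frac{3}{7} * (k+\frac{1}{3}) / [(k+1)] - rational; roots negated = parameters, x = -\frac{3}{7}, C = 9.


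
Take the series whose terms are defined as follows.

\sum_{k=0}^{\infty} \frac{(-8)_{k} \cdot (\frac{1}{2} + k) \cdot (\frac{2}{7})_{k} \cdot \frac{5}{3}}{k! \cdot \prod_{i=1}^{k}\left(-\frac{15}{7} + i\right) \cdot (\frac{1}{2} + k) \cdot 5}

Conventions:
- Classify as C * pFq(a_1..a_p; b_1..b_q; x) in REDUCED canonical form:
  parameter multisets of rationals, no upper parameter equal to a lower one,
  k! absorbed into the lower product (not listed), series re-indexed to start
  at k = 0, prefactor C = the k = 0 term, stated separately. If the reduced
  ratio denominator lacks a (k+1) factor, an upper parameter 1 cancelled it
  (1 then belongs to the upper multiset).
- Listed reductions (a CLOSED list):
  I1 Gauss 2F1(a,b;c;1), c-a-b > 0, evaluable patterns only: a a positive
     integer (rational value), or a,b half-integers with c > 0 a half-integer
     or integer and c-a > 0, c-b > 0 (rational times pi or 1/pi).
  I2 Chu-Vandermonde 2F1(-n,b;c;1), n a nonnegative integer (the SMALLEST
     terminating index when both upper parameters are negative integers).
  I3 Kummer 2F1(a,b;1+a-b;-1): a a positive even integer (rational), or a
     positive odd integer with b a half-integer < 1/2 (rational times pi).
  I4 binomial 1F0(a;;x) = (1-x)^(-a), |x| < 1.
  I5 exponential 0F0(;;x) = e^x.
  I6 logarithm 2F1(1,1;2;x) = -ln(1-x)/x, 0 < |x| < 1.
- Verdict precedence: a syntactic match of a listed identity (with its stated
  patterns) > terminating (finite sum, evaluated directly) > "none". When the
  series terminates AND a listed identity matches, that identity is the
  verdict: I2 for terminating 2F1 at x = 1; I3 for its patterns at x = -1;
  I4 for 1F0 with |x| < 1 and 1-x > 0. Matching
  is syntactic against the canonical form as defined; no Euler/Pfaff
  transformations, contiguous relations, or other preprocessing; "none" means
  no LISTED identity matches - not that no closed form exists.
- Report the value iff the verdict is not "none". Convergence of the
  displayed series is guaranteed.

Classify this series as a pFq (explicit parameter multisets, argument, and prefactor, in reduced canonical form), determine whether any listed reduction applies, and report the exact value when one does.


This is \frac{1}{3} * 2F1(-8, \frac{2}{7}; -\frac{8}{7}; 1) in reduced canonical form. Verdict: this is Vandermonde's identity (I2) (terminating 2F1 at x = 1 with n = 8, b = 2/7, c = -\frac{8}{7}). Sum: \frac{1100}{2091}.

Key step: with t_0 = \frac{1}{3}, the constant factors (C = 1/3) combine into one prefactor.
Ratio: r(k) = 1 * (k-8) (k+\frac{2}{7}) / [(k-\frac{8}{7}) (k+1)] - poly over poly, x = 1 from leading terms; C = \frac{1}{3} at k = 0.


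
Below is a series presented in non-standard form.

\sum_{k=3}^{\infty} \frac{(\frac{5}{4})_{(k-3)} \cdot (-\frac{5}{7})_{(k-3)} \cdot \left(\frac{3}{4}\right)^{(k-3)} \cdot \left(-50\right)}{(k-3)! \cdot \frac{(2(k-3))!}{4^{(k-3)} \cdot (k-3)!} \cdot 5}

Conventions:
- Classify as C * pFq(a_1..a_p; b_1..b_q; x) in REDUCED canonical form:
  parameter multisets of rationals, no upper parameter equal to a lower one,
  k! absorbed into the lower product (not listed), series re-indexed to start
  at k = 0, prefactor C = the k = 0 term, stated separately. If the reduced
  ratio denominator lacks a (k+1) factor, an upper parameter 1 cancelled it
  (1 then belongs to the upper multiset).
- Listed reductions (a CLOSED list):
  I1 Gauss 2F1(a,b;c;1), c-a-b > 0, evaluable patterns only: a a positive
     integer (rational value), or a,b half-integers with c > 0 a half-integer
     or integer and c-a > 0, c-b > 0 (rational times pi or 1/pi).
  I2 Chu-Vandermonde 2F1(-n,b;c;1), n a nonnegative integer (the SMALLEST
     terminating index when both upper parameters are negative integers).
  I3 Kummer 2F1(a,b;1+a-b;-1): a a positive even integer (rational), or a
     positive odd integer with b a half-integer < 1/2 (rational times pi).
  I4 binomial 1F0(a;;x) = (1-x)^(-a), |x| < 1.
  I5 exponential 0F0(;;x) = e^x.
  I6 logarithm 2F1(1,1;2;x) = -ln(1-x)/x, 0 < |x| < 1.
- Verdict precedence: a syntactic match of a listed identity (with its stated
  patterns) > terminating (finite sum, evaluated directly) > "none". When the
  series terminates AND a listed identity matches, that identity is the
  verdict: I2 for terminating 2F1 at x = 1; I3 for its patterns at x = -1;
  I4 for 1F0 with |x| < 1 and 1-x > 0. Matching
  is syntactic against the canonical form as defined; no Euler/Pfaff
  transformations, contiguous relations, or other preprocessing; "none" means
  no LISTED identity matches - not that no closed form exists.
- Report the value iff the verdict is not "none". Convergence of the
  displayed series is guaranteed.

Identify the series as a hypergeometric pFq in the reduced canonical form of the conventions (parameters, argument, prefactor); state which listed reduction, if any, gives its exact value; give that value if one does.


The series (x = \frac{3}{4}) is 2F1: upper {-\frac{5}{7}, \frac{5}{4}}, lower {\frac{1}{2}}, prefactor -10. Verdict: no listed reduction: x = \frac{3}{4} and upper {-\frac{5}{7}, \frac{5}{4}} fail every I1-I6 pattern.

Structural cue: t_0 being -10, the constant factors (C = -10) combine into one prefactor.
Ratio: r(k) = \frac{3}{4} * (k-\frac{5}{7}) (k+\frac{5}{4}) / [(k+\frac{1}{2}) (k+1)] ; factor over Q: parameters, x = \frac{3}{4}, and C = -10.


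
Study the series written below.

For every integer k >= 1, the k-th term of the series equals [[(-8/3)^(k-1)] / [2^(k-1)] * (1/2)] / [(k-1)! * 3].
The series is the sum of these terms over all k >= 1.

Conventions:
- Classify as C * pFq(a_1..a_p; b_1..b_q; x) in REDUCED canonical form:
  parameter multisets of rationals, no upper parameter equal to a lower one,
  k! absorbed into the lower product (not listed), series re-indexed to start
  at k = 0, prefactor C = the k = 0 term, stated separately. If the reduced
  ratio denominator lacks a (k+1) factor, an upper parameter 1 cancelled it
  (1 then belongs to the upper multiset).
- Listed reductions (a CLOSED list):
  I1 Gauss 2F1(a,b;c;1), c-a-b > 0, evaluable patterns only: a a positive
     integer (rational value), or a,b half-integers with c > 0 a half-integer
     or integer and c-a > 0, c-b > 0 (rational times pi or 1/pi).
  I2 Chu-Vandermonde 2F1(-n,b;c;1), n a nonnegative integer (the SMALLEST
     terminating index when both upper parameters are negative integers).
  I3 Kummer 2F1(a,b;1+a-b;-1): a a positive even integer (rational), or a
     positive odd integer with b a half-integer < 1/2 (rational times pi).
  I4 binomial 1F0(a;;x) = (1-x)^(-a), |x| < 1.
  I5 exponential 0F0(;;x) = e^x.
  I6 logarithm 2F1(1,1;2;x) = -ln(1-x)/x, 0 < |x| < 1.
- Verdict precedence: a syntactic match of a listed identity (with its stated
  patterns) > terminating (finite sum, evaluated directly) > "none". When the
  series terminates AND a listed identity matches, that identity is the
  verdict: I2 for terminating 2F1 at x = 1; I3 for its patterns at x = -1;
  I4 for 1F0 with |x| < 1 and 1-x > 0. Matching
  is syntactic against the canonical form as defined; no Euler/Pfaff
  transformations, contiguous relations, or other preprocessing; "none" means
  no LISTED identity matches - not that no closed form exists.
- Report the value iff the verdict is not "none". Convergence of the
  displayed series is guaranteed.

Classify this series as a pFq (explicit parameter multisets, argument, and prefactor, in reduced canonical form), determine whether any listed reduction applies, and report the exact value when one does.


The tell: with t_0 = 1/6, the two k-th powers (C = 1/6) combine into one argument.
Consecutive-term ratio: r(k) = (-4/3) * 1 / [(k+1)] - rational in k, leading ratio (-4/3); with t_0 = 1/6, classification follows.

Prefactor 1/6, argument -4/3: 0F0 with upper {-} over lower {-}. Verdict: this is exponential (I5) (the 0F0 exponential series at x = -4/3). Its exact value is (1/6) * e^(-4/3).


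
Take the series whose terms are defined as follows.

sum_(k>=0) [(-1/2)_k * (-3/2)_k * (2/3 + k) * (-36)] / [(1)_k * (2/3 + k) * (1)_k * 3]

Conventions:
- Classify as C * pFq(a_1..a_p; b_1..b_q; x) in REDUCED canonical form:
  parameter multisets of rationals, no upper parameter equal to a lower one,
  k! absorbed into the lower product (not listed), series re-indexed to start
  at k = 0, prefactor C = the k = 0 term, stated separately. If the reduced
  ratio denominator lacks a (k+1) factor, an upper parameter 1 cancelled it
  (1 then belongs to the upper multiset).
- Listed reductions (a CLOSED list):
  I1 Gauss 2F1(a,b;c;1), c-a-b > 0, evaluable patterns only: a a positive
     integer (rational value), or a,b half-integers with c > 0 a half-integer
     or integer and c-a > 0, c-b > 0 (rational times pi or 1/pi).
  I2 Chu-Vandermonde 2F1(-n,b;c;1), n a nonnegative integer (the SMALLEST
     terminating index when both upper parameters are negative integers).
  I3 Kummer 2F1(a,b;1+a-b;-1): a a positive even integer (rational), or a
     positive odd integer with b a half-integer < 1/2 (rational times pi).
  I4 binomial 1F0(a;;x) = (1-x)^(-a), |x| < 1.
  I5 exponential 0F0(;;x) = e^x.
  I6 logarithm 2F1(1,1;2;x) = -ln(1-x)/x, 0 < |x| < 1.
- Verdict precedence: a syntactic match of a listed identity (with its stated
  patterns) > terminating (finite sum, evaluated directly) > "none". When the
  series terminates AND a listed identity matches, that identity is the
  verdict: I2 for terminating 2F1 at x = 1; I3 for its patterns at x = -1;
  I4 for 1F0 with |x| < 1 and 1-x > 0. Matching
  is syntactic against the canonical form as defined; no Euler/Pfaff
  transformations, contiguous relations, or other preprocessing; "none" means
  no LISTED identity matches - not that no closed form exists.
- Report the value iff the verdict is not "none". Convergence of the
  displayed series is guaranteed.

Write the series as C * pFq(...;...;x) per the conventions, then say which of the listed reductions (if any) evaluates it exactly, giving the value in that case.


Reduced: x = 1, 2F1, upper = {-3/2, -1/2}, lower = {1}, C = -12. Verdict: Gauss's theorem I1 (half-integer case) applies (x = 1; upper {-3/2, -1/2} half-integers, c = 1 in the evaluable pattern). Its exact value is (-64) / pi.

The tell: t_0 = -12 here, and the constant factors (prefactor -12) combine into one prefactor.
Adjacent-term ratio: r(k) = 1 * (k-3/2) (k-1/2) / [(k+1) (k+1)] - poly over poly, x = 1 from leading terms; C = -12 at k = 0.
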